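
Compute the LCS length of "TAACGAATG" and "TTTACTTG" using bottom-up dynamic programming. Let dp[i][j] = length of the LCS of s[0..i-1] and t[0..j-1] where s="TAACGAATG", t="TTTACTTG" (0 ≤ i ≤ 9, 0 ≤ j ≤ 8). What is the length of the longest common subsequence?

5

   ''  T  T  T  A  C  T  T  G
''  0  0  0  0  0  0  0  0  0
 T  0  1  1  1  1  1  1  1  1
 A  0  1  1  1  2  2  2  2  2
 A  0  1  1  1  2  2  2  2  2
 C  0  1  1  1  2  3  3  3  3
 G  0  1  1  1  2  3  3  3  4
 A  0  1  1  1  2  3  3  3  4
 A  0  1  1  1  2  3  3  3  4
 T  0  1  2  2  2  3  4  4  4
 G  0  1  2  2  2  3  4  4  5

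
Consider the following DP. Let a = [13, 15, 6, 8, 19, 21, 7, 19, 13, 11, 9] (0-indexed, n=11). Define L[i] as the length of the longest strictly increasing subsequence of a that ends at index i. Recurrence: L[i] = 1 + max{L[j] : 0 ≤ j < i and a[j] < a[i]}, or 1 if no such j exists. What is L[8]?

   i    0    1    2    3    4    5    6    7    8    9   10
a[i]   13   15    6    8   19   21    7   19   13   11    9
L[i]    1    2    1    2    3    4    2    3    3    3    3

3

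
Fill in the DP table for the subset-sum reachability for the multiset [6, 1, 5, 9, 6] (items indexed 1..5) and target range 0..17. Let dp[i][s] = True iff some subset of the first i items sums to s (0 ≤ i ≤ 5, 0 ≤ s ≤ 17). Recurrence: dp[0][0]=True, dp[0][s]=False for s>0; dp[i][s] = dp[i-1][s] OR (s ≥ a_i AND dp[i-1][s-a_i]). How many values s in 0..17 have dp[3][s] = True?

i\s   0   1   2   3   4   5   6   7   8   9  10  11  12  13  14  15  16  17
  0   T   F   F   F   F   F   F   F   F   F   F   F   F   F   F   F   F   F
  1   T   F   F   F   F   F   T   F   F   F   F   F   F   F   F   F   F   F
  2   T   T   F   F   F   F   T   T   F   F   F   F   F   F   F   F   F   F
  3   T   T   F   F   F   T   T   T   F   F   F   T   T   F   F   F   F   F
  4   T   T   F   F   F   T   T   T   F   T   T   T   T   F   T   T   T   F
  5   T   T   F   F   F   T   T   T   F   T   T   T   T   T   T   T   T   T

7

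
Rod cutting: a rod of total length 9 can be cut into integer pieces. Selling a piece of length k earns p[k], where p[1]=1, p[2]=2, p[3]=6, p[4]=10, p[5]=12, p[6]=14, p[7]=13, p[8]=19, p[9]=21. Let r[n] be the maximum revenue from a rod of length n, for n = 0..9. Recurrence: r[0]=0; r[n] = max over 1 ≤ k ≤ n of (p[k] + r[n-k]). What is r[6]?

   n    0    1    2    3    4    5    6    7    8    9
r[n]    0    1    2    6   10   12   14   16   20   22

14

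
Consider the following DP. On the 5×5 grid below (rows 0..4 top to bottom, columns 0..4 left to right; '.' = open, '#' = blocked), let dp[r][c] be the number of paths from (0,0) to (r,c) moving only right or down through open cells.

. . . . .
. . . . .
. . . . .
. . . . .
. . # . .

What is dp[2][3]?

r\c   0   1   2   3   4
  0   1   1   1   1   1
  1   1   2   3   4   5
  2   1   3   6  10  15
  3   1   4  10  20  35
  4   1   5   0  20  55

10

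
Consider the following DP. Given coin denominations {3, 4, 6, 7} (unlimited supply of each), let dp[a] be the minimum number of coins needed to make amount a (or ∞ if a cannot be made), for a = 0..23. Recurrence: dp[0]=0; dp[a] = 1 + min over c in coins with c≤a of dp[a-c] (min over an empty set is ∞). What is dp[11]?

2

 a  0  1  2  3  4  5  6  7  8  9 10 11 12 13 14 15 16 17 18 19 20 21 22 23
dp  0  -  -  1  1  -  1  1  2  2  2  2  2  2  2  3  3  3  3  3  3  3  4  4
(- denotes ∞ / unreachable)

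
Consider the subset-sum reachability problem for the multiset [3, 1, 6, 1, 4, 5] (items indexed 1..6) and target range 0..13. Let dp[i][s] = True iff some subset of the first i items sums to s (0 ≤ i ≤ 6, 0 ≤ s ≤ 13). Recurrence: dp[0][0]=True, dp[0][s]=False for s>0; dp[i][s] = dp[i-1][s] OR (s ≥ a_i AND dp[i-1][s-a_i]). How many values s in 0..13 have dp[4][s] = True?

i\s   0   1   2   3   4   5   6   7   8   9  10  11  12  13
  0   T   F   F   F   F   F   F   F   F   F   F   F   F   F
  1   T   F   F   T   F   F   F   F   F   F   F   F   F   F
  2   T   T   F   T   T   F   F   F   F   F   F   F   F   F
  3   T   T   F   T   T   F   T   T   F   T   T   F   F   F
  4   T   T   T   T   T   T   T   T   T   T   T   T   F   F
  5   T   T   T   T   T   T   T   T   T   T   T   T   T   T
  6   T   T   T   T   T   T   T   T   T   T   T   T   T   T

12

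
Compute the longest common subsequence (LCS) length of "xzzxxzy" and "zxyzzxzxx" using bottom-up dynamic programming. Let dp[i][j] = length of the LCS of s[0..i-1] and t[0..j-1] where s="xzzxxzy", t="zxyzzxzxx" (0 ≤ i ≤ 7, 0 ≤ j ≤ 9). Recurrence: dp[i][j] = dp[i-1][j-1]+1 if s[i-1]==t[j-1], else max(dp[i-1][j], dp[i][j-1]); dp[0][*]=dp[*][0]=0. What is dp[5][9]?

5

   ''  z  x  y  z  z  x  z  x  x
''  0  0  0  0  0  0  0  0  0  0
 x  0  0  1  1  1  1  1  1  1  1
 z  0  1  1  1  2  2  2  2  2  2
 z  0  1  1  1  2  3  3  3  3  3
 x  0  1  2  2  2  3  4  4  4  4
 x  0  1  2  2  2  3  4  4  5  5
 z  0  1  2  2  3  3  4  5  5  5
 y  0  1  2  3  3  3  4  5  5  5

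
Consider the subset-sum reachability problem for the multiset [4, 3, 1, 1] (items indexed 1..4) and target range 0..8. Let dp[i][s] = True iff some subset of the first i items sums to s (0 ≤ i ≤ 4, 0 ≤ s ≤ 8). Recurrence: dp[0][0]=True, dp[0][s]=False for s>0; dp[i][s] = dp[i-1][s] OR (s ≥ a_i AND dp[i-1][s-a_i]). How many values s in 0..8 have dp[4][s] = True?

9

i\s   0   1   2   3   4   5   6   7   8
  0   T   F   F   F   F   F   F   F   F
  1   T   F   F   F   T   F   F   F   F
  2   T   F   F   T   T   F   F   T   F
  3   T   T   F   T   T   T   F   T   T
  4   T   T   T   T   T   T   T   T   T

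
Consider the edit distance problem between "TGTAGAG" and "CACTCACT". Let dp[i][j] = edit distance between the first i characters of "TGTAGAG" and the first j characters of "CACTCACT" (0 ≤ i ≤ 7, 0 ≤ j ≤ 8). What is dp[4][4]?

   ''  C  A  C  T  C  A  C  T
''  0  1  2  3  4  5  6  7  8
 T  1  1  2  3  3  4  5  6  7
 G  2  2  2  3  4  4  5  6  7
 T  3  3  3  3  3  4  5  6  6
 A  4  4  3  4  4  4  4  5  6
 G  5  5  4  4  5  5  5  5  6
 A  6  6  5  5  5  6  5  6  6
 G  7  7  6  6  6  6  6  6  7

4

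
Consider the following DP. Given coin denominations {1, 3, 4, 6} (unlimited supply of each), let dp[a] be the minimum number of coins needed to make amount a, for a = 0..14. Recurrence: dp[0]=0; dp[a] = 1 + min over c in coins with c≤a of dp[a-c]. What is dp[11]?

 a  0  1  2  3  4  5  6  7  8  9 10 11 12 13 14
dp  0  1  2  1  1  2  1  2  2  2  2  3  2  3  3

3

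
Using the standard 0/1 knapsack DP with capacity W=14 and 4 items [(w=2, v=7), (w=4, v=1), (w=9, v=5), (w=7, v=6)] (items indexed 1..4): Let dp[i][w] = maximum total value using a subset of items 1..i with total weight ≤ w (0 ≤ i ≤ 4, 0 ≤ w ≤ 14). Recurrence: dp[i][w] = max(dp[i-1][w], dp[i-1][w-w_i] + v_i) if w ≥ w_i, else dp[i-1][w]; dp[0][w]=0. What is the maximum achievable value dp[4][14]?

i\w   0   1   2   3   4   5   6   7   8   9  10  11  12  13  14
  0   0   0   0   0   0   0   0   0   0   0   0   0   0   0   0
  1   0   0   7   7   7   7   7   7   7   7   7   7   7   7   7
  2   0   0   7   7   7   7   8   8   8   8   8   8   8   8   8
  3   0   0   7   7   7   7   8   8   8   8   8  12  12  12  12
  4   0   0   7   7   7   7   8   8   8  13  13  13  13  14  14

14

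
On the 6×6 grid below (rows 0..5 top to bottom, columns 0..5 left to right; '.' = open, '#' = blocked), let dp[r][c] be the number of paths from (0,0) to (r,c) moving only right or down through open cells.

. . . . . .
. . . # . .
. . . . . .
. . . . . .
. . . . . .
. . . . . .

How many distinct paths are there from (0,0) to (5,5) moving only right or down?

192

r\c   0   1   2   3   4   5
  0   1   1   1   1   1   1
  1   1   2   3   0   1   2
  2   1   3   6   6   7   9
  3   1   4  10  16  23  32
  4   1   5  15  31  54  86
  5   1   6  21  52 106 192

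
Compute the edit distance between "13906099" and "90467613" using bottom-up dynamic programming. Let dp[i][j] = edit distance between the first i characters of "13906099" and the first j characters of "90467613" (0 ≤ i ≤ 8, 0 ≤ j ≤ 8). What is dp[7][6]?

   ''  9  0  4  6  7  6  1  3
''  0  1  2  3  4  5  6  7  8
 1  1  1  2  3  4  5  6  6  7
 3  2  2  2  3  4  5  6  7  6
 9  3  2  3  3  4  5  6  7  7
 0  4  3  2  3  4  5  6  7  8
 6  5  4  3  3  3  4  5  6  7
 0  6  5  4  4  4  4  5  6  7
 9  7  6  5  5  5  5  5  6  7
 9  8  7  6  6  6  6  6  6  7

5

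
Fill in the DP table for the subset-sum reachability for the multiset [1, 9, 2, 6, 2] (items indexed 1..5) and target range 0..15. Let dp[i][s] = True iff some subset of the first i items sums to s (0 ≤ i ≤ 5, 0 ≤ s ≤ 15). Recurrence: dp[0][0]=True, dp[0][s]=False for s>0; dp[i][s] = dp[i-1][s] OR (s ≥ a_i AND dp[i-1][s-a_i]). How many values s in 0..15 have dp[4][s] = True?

i\s   0   1   2   3   4   5   6   7   8   9  10  11  12  13  14  15
  0   T   F   F   F   F   F   F   F   F   F   F   F   F   F   F   F
  1   T   T   F   F   F   F   F   F   F   F   F   F   F   F   F   F
  2   T   T   F   F   F   F   F   F   F   T   T   F   F   F   F   F
  3   T   T   T   T   F   F   F   F   F   T   T   T   T   F   F   F
  4   T   T   T   T   F   F   T   T   T   T   T   T   T   F   F   T
  5   T   T   T   T   T   T   T   T   T   T   T   T   T   T   T   T

12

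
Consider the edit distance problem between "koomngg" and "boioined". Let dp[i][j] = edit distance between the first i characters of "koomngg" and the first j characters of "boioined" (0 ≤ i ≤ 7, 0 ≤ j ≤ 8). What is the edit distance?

5

   ''  b  o  i  o  i  n  e  d
''  0  1  2  3  4  5  6  7  8
 k  1  1  2  3  4  5  6  7  8
 o  2  2  1  2  3  4  5  6  7
 o  3  3  2  2  2  3  4  5  6
 m  4  4  3  3  3  3  4  5  6
 n  5  5  4  4  4  4  3  4  5
 g  6  6  5  5  5  5  4  4  5
 g  7  7  6  6  6  6  5  5  5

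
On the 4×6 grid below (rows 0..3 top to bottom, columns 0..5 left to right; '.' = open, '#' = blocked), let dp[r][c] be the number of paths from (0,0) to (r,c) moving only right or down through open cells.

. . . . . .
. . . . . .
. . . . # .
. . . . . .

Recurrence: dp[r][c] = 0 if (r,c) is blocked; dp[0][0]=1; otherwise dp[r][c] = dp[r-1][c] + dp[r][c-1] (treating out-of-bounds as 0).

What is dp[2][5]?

6

r\c   0   1   2   3   4   5
  0   1   1   1   1   1   1
  1   1   2   3   4   5   6
  2   1   3   6  10   0   6
  3   1   4  10  20  20  26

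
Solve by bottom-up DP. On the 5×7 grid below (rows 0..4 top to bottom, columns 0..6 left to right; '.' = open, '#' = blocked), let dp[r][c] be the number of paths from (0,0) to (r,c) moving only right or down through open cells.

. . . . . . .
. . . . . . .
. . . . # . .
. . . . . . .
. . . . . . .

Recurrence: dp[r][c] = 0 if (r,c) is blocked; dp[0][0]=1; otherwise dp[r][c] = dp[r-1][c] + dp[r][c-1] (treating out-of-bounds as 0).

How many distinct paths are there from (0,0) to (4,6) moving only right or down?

r\c   0   1   2   3   4   5   6
  0   1   1   1   1   1   1   1
  1   1   2   3   4   5   6   7
  2   1   3   6  10   0   6  13
  3   1   4  10  20  20  26  39
  4   1   5  15  35  55  81 120

120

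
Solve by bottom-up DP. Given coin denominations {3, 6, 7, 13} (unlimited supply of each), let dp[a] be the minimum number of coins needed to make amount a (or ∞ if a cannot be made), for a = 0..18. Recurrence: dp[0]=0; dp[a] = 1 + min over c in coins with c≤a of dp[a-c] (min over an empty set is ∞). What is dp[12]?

 a  0  1  2  3  4  5  6  7  8  9 10 11 12 13 14 15 16 17 18
dp  0  -  -  1  -  -  1  1  -  2  2  -  2  1  2  3  2  3  3
(- denotes ∞ / unreachable)

2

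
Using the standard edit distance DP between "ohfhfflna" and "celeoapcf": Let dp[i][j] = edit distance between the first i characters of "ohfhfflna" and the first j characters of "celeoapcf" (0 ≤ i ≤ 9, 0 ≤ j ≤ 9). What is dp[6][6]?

   ''  c  e  l  e  o  a  p  c  f
''  0  1  2  3  4  5  6  7  8  9
 o  1  1  2  3  4  4  5  6  7  8
 h  2  2  2  3  4  5  5  6  7  8
 f  3  3  3  3  4  5  6  6  7  7
 h  4  4  4  4  4  5  6  7  7  8
 f  5  5  5  5  5  5  6  7  8  7
 f  6  6  6  6  6  6  6  7  8  8
 l  7  7  7  6  7  7  7  7  8  9
 n  8  8  8  7  7  8  8  8  8  9
 a  9  9  9  8  8  8  8  9  9  9

6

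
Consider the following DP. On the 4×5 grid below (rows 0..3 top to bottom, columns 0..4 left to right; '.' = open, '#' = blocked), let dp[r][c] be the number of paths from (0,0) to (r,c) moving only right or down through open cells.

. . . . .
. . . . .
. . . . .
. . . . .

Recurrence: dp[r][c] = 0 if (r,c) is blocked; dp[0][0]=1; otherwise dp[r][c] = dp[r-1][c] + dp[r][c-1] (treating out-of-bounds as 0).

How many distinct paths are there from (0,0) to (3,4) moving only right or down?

35

r\c   0   1   2   3   4
  0   1   1   1   1   1
  1   1   2   3   4   5
  2   1   3   6  10  15
  3   1   4  10  20  35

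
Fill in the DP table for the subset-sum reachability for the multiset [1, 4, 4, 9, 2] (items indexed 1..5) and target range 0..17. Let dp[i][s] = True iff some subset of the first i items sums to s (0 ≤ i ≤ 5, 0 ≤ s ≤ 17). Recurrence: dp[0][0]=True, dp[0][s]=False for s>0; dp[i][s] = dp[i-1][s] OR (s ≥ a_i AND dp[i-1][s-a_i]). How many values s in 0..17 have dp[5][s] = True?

18

i\s   0   1   2   3   4   5   6   7   8   9  10  11  12  13  14  15  16  17
  0   T   F   F   F   F   F   F   F   F   F   F   F   F   F   F   F   F   F
  1   T   T   F   F   F   F   F   F   F   F   F   F   F   F   F   F   F   F
  2   T   T   F   F   T   T   F   F   F   F   F   F   F   F   F   F   F   F
  3   T   T   F   F   T   T   F   F   T   T   F   F   F   F   F   F   F   F
  4   T   T   F   F   T   T   F   F   T   T   T   F   F   T   T   F   F   T
  5   T   T   T   T   T   T   T   T   T   T   T   T   T   T   T   T   T   T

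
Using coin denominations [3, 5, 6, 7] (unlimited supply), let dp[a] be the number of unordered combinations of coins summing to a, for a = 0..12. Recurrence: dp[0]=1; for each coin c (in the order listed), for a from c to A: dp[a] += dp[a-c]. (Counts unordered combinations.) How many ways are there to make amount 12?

4

after  coin     0     1     2     3     4     5     6     7     8     9    10    11    12
          3     1     0     0     1     0     0     1     0     0     1     0     0     1
          5     1     0     0     1     0     1     1     0     1     1     1     1     1
          6     1     0     0     1     0     1     2     0     1     2     1     2     3
          7     1     0     0     1     0     1     2     1     1     2     2     2     4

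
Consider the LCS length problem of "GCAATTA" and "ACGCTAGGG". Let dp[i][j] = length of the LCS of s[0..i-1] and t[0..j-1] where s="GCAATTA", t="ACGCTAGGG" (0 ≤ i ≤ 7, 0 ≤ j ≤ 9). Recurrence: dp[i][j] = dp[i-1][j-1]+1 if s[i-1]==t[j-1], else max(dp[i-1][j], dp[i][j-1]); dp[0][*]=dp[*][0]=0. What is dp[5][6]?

   ''  A  C  G  C  T  A  G  G  G
''  0  0  0  0  0  0  0  0  0  0
 G  0  0  0  1  1  1  1  1  1  1
 C  0  0  1  1  2  2  2  2  2  2
 A  0  1  1  1  2  2  3  3  3  3
 A  0  1  1  1  2  2  3  3  3  3
 T  0  1  1  1  2  3  3  3  3  3
 T  0  1  1  1  2  3  3  3  3  3
 A  0  1  1  1  2  3  4  4  4  4

3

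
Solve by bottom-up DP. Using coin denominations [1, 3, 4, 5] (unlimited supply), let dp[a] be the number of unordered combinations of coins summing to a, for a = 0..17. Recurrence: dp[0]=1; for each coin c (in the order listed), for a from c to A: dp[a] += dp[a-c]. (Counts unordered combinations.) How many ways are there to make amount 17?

35

after  coin     0     1     2     3     4     5     6     7     8     9    10    11    12    13    14    15    16    17
          1     1     1     1     1     1     1     1     1     1     1     1     1     1     1     1     1     1     1
          3     1     1     1     2     2     2     3     3     3     4     4     4     5     5     5     6     6     6
          4     1     1     1     2     3     3     4     5     6     7     8     9    11    12    13    15    17    18
          5     1     1     1     2     3     4     5     6     8    10    12    14    17    20    23    27    31    35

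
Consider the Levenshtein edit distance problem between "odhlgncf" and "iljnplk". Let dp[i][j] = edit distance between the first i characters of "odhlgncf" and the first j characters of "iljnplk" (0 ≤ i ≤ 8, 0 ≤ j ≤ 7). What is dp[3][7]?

   ''  i  l  j  n  p  l  k
''  0  1  2  3  4  5  6  7
 o  1  1  2  3  4  5  6  7
 d  2  2  2  3  4  5  6  7
 h  3  3  3  3  4  5  6  7
 l  4  4  3  4  4  5  5  6
 g  5  5  4  4  5  5  6  6
 n  6  6  5  5  4  5  6  7
 c  7  7  6  6  5  5  6  7
 f  8  8  7  7  6  6  6  7

7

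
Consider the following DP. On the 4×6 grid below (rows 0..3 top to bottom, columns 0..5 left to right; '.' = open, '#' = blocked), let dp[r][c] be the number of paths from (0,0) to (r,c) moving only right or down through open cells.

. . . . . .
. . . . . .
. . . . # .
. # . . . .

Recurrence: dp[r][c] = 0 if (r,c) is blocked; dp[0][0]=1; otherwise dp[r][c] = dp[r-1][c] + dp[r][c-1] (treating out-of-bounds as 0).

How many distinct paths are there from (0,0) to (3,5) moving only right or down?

r\c   0   1   2   3   4   5
  0   1   1   1   1   1   1
  1   1   2   3   4   5   6
  2   1   3   6  10   0   6
  3   1   0   6  16  16  22

22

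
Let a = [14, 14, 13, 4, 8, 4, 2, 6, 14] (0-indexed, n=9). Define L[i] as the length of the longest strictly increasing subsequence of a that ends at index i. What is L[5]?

1

   i    0    1    2    3    4    5    6    7    8
a[i]   14   14   13    4    8    4    2    6   14
L[i]    1    1    1    1    2    1    1    2    3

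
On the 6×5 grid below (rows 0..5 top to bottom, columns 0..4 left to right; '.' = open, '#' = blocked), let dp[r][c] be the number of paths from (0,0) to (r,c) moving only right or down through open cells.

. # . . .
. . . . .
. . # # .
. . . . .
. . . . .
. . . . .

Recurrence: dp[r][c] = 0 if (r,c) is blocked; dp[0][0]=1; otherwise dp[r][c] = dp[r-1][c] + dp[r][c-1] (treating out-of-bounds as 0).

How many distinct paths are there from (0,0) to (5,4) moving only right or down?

36

r\c   0   1   2   3   4
  0   1   0   0   0   0
  1   1   1   1   1   1
  2   1   2   0   0   1
  3   1   3   3   3   4
  4   1   4   7  10  14
  5   1   5  12  22  36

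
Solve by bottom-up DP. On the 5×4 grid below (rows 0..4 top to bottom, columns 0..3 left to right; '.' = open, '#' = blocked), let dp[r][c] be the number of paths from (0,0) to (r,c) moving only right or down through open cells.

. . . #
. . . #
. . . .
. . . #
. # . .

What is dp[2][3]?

r\c   0   1   2   3
  0   1   1   1   0
  1   1   2   3   0
  2   1   3   6   6
  3   1   4  10   0
  4   1   0  10  10

6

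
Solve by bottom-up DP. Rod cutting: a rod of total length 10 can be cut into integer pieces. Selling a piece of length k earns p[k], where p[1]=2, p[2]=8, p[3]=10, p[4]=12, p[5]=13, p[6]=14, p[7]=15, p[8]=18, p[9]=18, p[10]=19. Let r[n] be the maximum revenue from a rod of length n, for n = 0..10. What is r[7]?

   n    0    1    2    3    4    5    6    7    8    9   10
r[n]    0    2    8   10   16   18   24   26   32   34   40

26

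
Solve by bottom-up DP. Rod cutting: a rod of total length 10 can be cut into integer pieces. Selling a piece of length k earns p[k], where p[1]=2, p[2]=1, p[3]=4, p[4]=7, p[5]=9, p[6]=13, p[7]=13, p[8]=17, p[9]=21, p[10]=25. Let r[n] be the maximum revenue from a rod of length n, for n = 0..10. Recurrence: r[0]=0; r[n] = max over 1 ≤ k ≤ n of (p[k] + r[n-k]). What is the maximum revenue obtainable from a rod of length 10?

   n    0    1    2    3    4    5    6    7    8    9   10
r[n]    0    2    4    6    8   10   13   15   17   21   25

25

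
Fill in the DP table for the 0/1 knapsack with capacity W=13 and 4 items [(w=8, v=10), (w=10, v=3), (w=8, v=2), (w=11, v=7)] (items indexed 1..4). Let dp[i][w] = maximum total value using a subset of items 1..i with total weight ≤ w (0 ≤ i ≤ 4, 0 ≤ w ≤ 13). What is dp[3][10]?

i\w   0   1   2   3   4   5   6   7   8   9  10  11  12  13
  0   0   0   0   0   0   0   0   0   0   0   0   0   0   0
  1   0   0   0   0   0   0   0   0  10  10  10  10  10  10
  2   0   0   0   0   0   0   0   0  10  10  10  10  10  10
  3   0   0   0   0   0   0   0   0  10  10  10  10  10  10
  4   0   0   0   0   0   0   0   0  10  10  10  10  10  10

10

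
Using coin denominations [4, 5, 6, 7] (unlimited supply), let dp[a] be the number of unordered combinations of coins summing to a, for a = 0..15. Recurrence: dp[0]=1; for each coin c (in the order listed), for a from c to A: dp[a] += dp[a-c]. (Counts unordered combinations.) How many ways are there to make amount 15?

3

after  coin     0     1     2     3     4     5     6     7     8     9    10    11    12    13    14    15
          4     1     0     0     0     1     0     0     0     1     0     0     0     1     0     0     0
          5     1     0     0     0     1     1     0     0     1     1     1     0     1     1     1     1
          6     1     0     0     0     1     1     1     0     1     1     2     1     2     1     2     2
          7     1     0     0     0     1     1     1     1     1     1     2     2     3     2     3     3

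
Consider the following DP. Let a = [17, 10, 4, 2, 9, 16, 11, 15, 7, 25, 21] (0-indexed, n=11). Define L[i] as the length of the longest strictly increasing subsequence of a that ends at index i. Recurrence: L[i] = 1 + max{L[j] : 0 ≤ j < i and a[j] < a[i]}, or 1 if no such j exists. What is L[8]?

2

   i    0    1    2    3    4    5    6    7    8    9   10
a[i]   17   10    4    2    9   16   11   15    7   25   21
L[i]    1    1    1    1    2    3    3    4    2    5    5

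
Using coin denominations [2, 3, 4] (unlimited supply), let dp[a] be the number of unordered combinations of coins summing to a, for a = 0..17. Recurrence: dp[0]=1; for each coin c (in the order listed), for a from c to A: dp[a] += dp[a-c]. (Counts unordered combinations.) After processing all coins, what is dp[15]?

after  coin     0     1     2     3     4     5     6     7     8     9    10    11    12    13    14    15    16    17
          2     1     0     1     0     1     0     1     0     1     0     1     0     1     0     1     0     1     0
          3     1     0     1     1     1     1     2     1     2     2     2     2     3     2     3     3     3     3
          4     1     0     1     1     2     1     3     2     4     3     5     4     7     5     8     7    10     8

7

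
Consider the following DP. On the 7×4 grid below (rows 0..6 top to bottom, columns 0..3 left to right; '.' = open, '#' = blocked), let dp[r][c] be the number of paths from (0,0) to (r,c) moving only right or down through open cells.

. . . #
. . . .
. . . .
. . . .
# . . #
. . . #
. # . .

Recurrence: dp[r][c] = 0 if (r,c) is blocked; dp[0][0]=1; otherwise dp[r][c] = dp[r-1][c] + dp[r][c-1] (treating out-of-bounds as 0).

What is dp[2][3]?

r\c   0   1   2   3
  0   1   1   1   0
  1   1   2   3   3
  2   1   3   6   9
  3   1   4  10  19
  4   0   4  14   0
  5   0   4  18   0
  6   0   0  18  18

9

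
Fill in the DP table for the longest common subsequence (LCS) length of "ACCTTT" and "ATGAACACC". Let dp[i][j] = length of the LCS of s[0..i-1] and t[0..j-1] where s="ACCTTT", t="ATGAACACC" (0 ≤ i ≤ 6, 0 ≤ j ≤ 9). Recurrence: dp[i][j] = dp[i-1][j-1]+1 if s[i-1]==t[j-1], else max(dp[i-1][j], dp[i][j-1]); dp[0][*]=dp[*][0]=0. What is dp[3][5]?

1

   ''  A  T  G  A  A  C  A  C  C
''  0  0  0  0  0  0  0  0  0  0
 A  0  1  1  1  1  1  1  1  1  1
 C  0  1  1  1  1  1  2  2  2  2
 C  0  1  1  1  1  1  2  2  3  3
 T  0  1  2  2  2  2  2  2  3  3
 T  0  1  2  2  2  2  2  2  3  3
 T  0  1  2  2  2  2  2  2  3  3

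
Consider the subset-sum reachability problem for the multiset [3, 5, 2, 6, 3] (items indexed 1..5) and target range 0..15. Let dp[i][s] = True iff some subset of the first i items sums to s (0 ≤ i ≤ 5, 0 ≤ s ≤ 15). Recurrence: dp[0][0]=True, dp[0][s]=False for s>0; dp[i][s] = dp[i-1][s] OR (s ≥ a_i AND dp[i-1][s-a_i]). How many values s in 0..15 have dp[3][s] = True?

7

i\s   0   1   2   3   4   5   6   7   8   9  10  11  12  13  14  15
  0   T   F   F   F   F   F   F   F   F   F   F   F   F   F   F   F
  1   T   F   F   T   F   F   F   F   F   F   F   F   F   F   F   F
  2   T   F   F   T   F   T   F   F   T   F   F   F   F   F   F   F
  3   T   F   T   T   F   T   F   T   T   F   T   F   F   F   F   F
  4   T   F   T   T   F   T   T   T   T   T   T   T   F   T   T   F
  5   T   F   T   T   F   T   T   T   T   T   T   T   T   T   T   F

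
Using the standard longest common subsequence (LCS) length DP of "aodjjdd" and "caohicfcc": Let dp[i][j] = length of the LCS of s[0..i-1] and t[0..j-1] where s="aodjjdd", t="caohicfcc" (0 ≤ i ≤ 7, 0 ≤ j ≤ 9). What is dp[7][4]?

2

   ''  c  a  o  h  i  c  f  c  c
''  0  0  0  0  0  0  0  0  0  0
 a  0  0  1  1  1  1  1  1  1  1
 o  0  0  1  2  2  2  2  2  2  2
 d  0  0  1  2  2  2  2  2  2  2
 j  0  0  1  2  2  2  2  2  2  2
 j  0  0  1  2  2  2  2  2  2  2
 d  0  0  1  2  2  2  2  2  2  2
 d  0  0  1  2  2  2  2  2  2  2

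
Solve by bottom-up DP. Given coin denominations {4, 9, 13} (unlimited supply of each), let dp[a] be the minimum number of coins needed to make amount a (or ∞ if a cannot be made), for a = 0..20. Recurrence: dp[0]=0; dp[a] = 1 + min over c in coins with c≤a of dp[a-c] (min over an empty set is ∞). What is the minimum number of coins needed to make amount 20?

 a  0  1  2  3  4  5  6  7  8  9 10 11 12 13 14 15 16 17 18 19 20
dp  0  -  -  -  1  -  -  -  2  1  -  -  3  1  -  -  4  2  2  -  5
(- denotes ∞ / unreachable)

5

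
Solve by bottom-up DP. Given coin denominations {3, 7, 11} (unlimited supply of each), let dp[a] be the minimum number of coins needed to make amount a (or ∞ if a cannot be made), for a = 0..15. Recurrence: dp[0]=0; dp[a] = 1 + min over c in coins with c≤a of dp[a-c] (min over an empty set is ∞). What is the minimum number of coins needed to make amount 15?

5

 a  0  1  2  3  4  5  6  7  8  9 10 11 12 13 14 15
dp  0  -  -  1  -  -  2  1  -  3  2  1  4  3  2  5
(- denotes ∞ / unreachable)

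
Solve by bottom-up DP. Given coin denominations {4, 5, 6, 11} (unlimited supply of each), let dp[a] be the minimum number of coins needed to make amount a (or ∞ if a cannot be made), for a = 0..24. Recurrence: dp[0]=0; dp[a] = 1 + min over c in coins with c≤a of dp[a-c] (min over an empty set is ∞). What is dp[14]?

 a  0  1  2  3  4  5  6  7  8  9 10 11 12 13 14 15 16 17 18 19 20 21 22 23 24
dp  0  -  -  -  1  1  1  -  2  2  2  1  2  3  3  2  2  2  3  3  3  3  2  3  4
(- denotes ∞ / unreachable)

3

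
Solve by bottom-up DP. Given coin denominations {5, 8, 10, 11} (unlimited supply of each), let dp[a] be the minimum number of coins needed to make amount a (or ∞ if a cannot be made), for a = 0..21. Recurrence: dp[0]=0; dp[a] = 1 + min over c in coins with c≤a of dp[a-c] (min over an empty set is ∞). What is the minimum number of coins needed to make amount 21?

 a  0  1  2  3  4  5  6  7  8  9 10 11 12 13 14 15 16 17 18 19 20 21
dp  0  -  -  -  -  1  -  -  1  -  1  1  -  2  -  2  2  -  2  2  2  2
(- denotes ∞ / unreachable)

2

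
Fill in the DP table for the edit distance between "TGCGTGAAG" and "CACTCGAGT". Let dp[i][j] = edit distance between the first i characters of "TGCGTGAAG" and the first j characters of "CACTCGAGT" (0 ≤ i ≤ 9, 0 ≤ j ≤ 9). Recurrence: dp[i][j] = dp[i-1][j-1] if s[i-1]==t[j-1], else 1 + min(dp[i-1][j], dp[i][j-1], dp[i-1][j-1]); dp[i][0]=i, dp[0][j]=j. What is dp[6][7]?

5

   ''  C  A  C  T  C  G  A  G  T
''  0  1  2  3  4  5  6  7  8  9
 T  1  1  2  3  3  4  5  6  7  8
 G  2  2  2  3  4  4  4  5  6  7
 C  3  2  3  2  3  4  5  5  6  7
 G  4  3  3  3  3  4  4  5  5  6
 T  5  4  4  4  3  4  5  5  6  5
 G  6  5  5  5  4  4  4  5  5  6
 A  7  6  5  6  5  5  5  4  5  6
 A  8  7  6  6  6  6  6  5  5  6
 G  9  8  7  7  7  7  6  6  5  6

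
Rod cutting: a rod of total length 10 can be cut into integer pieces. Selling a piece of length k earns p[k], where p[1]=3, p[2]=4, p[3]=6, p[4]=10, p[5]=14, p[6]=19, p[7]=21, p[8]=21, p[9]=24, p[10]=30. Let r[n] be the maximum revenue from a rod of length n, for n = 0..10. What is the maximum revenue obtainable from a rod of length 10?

31

   n    0    1    2    3    4    5    6    7    8    9   10
r[n]    0    3    6    9   12   15   19   22   25   28   31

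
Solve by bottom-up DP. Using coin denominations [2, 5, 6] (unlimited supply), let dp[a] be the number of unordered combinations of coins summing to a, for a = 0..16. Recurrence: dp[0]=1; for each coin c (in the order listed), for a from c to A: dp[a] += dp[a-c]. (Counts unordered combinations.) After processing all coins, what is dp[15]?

3

after  coin     0     1     2     3     4     5     6     7     8     9    10    11    12    13    14    15    16
          2     1     0     1     0     1     0     1     0     1     0     1     0     1     0     1     0     1
          5     1     0     1     0     1     1     1     1     1     1     2     1     2     1     2     2     2
          6     1     0     1     0     1     1     2     1     2     1     3     2     4     2     4     3     5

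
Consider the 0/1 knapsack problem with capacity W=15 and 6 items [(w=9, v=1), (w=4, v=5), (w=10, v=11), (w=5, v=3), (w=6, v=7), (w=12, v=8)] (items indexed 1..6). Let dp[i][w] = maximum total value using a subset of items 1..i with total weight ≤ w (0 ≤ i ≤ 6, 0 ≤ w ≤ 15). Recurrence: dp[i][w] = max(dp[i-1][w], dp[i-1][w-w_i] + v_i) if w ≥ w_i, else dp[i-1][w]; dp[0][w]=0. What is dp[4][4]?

5

i\w   0   1   2   3   4   5   6   7   8   9  10  11  12  13  14  15
  0   0   0   0   0   0   0   0   0   0   0   0   0   0   0   0   0
  1   0   0   0   0   0   0   0   0   0   1   1   1   1   1   1   1
  2   0   0   0   0   5   5   5   5   5   5   5   5   5   6   6   6
  3   0   0   0   0   5   5   5   5   5   5  11  11  11  11  16  16
  4   0   0   0   0   5   5   5   5   5   8  11  11  11  11  16  16
  5   0   0   0   0   5   5   7   7   7   8  12  12  12  12  16  16
  6   0   0   0   0   5   5   7   7   7   8  12  12  12  12  16  16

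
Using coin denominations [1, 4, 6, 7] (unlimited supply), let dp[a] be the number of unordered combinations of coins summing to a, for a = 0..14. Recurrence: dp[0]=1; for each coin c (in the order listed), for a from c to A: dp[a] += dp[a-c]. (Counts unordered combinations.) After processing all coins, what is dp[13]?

after  coin     0     1     2     3     4     5     6     7     8     9    10    11    12    13    14
          1     1     1     1     1     1     1     1     1     1     1     1     1     1     1     1
          4     1     1     1     1     2     2     2     2     3     3     3     3     4     4     4
          6     1     1     1     1     2     2     3     3     4     4     5     5     7     7     8
          7     1     1     1     1     2     2     3     4     5     5     6     7     9    10    12

10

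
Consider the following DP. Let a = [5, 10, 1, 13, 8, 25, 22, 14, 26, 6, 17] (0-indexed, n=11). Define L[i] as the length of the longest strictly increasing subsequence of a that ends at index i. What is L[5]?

   i    0    1    2    3    4    5    6    7    8    9   10
a[i]    5   10    1   13    8   25   22   14   26    6   17
L[i]    1    2    1    3    2    4    4    4    5    2    5

4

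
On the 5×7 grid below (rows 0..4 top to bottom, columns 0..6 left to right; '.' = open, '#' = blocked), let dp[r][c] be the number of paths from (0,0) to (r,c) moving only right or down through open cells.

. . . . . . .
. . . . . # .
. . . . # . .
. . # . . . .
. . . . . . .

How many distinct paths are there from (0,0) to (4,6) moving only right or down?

46

r\c   0   1   2   3   4   5   6
  0   1   1   1   1   1   1   1
  1   1   2   3   4   5   0   1
  2   1   3   6  10   0   0   1
  3   1   4   0  10  10  10  11
  4   1   5   5  15  25  35  46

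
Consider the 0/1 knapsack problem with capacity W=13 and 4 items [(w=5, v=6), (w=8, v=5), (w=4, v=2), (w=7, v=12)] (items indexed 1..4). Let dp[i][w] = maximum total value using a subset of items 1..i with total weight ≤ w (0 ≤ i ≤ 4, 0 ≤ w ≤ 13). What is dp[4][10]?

12

i\w   0   1   2   3   4   5   6   7   8   9  10  11  12  13
  0   0   0   0   0   0   0   0   0   0   0   0   0   0   0
  1   0   0   0   0   0   6   6   6   6   6   6   6   6   6
  2   0   0   0   0   0   6   6   6   6   6   6   6   6  11
  3   0   0   0   0   2   6   6   6   6   8   8   8   8  11
  4   0   0   0   0   2   6   6  12  12  12  12  14  18  18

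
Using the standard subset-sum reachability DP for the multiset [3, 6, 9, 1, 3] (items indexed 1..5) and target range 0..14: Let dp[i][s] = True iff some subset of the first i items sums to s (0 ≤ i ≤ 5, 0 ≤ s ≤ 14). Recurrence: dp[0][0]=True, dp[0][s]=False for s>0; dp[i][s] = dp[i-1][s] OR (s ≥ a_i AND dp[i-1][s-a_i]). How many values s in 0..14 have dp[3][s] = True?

5

i\s   0   1   2   3   4   5   6   7   8   9  10  11  12  13  14
  0   T   F   F   F   F   F   F   F   F   F   F   F   F   F   F
  1   T   F   F   T   F   F   F   F   F   F   F   F   F   F   F
  2   T   F   F   T   F   F   T   F   F   T   F   F   F   F   F
  3   T   F   F   T   F   F   T   F   F   T   F   F   T   F   F
  4   T   T   F   T   T   F   T   T   F   T   T   F   T   T   F
  5   T   T   F   T   T   F   T   T   F   T   T   F   T   T   F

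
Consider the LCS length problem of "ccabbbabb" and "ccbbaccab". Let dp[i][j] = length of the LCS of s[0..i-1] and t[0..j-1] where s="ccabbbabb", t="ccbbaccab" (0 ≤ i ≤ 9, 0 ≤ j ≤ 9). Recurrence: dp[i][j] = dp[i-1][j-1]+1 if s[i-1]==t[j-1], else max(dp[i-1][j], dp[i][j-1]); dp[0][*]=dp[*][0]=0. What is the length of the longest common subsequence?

   ''  c  c  b  b  a  c  c  a  b
''  0  0  0  0  0  0  0  0  0  0
 c  0  1  1  1  1  1  1  1  1  1
 c  0  1  2  2  2  2  2  2  2  2
 a  0  1  2  2  2  3  3  3  3  3
 b  0  1  2  3  3  3  3  3  3  4
 b  0  1  2  3  4  4  4  4  4  4
 b  0  1  2  3  4  4  4  4  4  5
 a  0  1  2  3  4  5  5  5  5  5
 b  0  1  2  3  4  5  5  5  5  6
 b  0  1  2  3  4  5  5  5  5  6

6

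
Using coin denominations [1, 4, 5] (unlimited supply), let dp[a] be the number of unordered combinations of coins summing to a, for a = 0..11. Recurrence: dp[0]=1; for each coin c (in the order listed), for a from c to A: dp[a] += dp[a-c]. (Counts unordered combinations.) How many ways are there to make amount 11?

after  coin     0     1     2     3     4     5     6     7     8     9    10    11
          1     1     1     1     1     1     1     1     1     1     1     1     1
          4     1     1     1     1     2     2     2     2     3     3     3     3
          5     1     1     1     1     2     3     3     3     4     5     6     6

6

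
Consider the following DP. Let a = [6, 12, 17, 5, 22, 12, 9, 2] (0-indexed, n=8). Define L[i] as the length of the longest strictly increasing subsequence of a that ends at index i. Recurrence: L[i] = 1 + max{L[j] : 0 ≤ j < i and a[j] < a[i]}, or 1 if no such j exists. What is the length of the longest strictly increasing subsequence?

4

   i    0    1    2    3    4    5    6    7
a[i]    6   12   17    5   22   12    9    2
L[i]    1    2    3    1    4    2    2    1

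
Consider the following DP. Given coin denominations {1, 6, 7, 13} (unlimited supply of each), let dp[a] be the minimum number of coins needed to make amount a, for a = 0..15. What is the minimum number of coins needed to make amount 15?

 a  0  1  2  3  4  5  6  7  8  9 10 11 12 13 14 15
dp  0  1  2  3  4  5  1  1  2  3  4  5  2  1  2  3

3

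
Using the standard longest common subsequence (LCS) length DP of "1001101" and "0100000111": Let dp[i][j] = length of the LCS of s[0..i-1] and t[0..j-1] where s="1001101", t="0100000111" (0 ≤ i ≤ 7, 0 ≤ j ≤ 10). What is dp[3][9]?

3

   ''  0  1  0  0  0  0  0  1  1  1
''  0  0  0  0  0  0  0  0  0  0  0
 1  0  0  1  1  1  1  1  1  1  1  1
 0  0  1  1  2  2  2  2  2  2  2  2
 0  0  1  1  2  3  3  3  3  3  3  3
 1  0  1  2  2  3  3  3  3  4  4  4
 1  0  1  2  2  3  3  3  3  4  5  5
 0  0  1  2  3  3  4  4  4  4  5  5
 1  0  1  2  3  3  4  4  4  5  5  6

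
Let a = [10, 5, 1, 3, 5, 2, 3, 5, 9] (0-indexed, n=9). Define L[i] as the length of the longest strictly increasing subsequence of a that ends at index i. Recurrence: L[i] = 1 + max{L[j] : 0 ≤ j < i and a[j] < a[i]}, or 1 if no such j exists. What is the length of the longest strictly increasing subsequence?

   i    0    1    2    3    4    5    6    7    8
a[i]   10    5    1    3    5    2    3    5    9
L[i]    1    1    1    2    3    2    3    4    5

5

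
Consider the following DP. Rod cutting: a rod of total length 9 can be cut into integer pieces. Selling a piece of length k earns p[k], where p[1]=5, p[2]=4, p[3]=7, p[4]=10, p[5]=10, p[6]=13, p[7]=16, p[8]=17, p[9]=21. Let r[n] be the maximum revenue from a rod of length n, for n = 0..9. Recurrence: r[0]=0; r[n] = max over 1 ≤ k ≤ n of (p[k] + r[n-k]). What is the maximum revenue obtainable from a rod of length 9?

45

   n    0    1    2    3    4    5    6    7    8    9
r[n]    0    5   10   15   20   25   30   35   40   45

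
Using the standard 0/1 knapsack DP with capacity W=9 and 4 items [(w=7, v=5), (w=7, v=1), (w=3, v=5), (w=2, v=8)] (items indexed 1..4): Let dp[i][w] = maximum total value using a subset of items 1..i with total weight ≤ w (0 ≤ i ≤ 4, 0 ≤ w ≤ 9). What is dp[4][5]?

13

i\w   0   1   2   3   4   5   6   7   8   9
  0   0   0   0   0   0   0   0   0   0   0
  1   0   0   0   0   0   0   0   5   5   5
  2   0   0   0   0   0   0   0   5   5   5
  3   0   0   0   5   5   5   5   5   5   5
  4   0   0   8   8   8  13  13  13  13  13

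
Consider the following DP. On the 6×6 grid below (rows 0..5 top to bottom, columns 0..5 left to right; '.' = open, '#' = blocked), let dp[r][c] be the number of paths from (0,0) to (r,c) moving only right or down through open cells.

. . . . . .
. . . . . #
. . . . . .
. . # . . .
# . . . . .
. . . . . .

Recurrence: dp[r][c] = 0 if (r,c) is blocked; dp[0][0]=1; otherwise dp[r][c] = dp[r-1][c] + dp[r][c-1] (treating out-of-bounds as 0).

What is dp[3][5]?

40

r\c   0   1   2   3   4   5
  0   1   1   1   1   1   1
  1   1   2   3   4   5   0
  2   1   3   6  10  15  15
  3   1   4   0  10  25  40
  4   0   4   4  14  39  79
  5   0   4   8  22  61 140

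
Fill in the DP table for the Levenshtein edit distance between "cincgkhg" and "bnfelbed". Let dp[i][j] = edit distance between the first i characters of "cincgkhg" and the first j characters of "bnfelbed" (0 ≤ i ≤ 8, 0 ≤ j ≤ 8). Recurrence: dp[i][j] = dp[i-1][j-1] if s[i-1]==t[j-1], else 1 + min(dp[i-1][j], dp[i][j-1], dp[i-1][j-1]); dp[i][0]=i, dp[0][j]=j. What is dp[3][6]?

   ''  b  n  f  e  l  b  e  d
''  0  1  2  3  4  5  6  7  8
 c  1  1  2  3  4  5  6  7  8
 i  2  2  2  3  4  5  6  7  8
 n  3  3  2  3  4  5  6  7  8
 c  4  4  3  3  4  5  6  7  8
 g  5  5  4  4  4  5  6  7  8
 k  6  6  5  5  5  5  6  7  8
 h  7  7  6  6  6  6  6  7  8
 g  8  8  7  7  7  7  7  7  8

6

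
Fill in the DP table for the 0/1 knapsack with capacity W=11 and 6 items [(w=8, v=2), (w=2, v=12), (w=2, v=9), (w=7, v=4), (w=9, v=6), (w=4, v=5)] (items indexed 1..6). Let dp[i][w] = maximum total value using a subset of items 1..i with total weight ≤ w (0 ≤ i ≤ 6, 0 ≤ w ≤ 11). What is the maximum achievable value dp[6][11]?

i\w   0   1   2   3   4   5   6   7   8   9  10  11
  0   0   0   0   0   0   0   0   0   0   0   0   0
  1   0   0   0   0   0   0   0   0   2   2   2   2
  2   0   0  12  12  12  12  12  12  12  12  14  14
  3   0   0  12  12  21  21  21  21  21  21  21  21
  4   0   0  12  12  21  21  21  21  21  21  21  25
  5   0   0  12  12  21  21  21  21  21  21  21  25
  6   0   0  12  12  21  21  21  21  26  26  26  26

26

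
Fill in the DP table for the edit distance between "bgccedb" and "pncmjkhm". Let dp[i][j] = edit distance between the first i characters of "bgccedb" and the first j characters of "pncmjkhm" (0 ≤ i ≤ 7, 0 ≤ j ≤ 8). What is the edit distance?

   ''  p  n  c  m  j  k  h  m
''  0  1  2  3  4  5  6  7  8
 b  1  1  2  3  4  5  6  7  8
 g  2  2  2  3  4  5  6  7  8
 c  3  3  3  2  3  4  5  6  7
 c  4  4  4  3  3  4  5  6  7
 e  5  5  5  4  4  4  5  6  7
 d  6  6  6  5  5  5  5  6  7
 b  7  7  7  6  6  6  6  6  7

7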